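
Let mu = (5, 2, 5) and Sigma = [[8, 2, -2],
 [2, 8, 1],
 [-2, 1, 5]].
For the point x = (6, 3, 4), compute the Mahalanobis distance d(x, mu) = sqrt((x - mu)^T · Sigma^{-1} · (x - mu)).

Step 1 — centre the observation: (x - mu) = (1, 1, -1).

Step 2 — invert Sigma (cofactor / det for 3×3, or solve directly):
  Sigma^{-1} = [[0.1548, -0.0476, 0.0714],
 [-0.0476, 0.1429, -0.0476],
 [0.0714, -0.0476, 0.2381]].

Step 3 — form the quadratic (x - mu)^T · Sigma^{-1} · (x - mu):
  Sigma^{-1} · (x - mu) = (0.0357, 0.1429, -0.2143).
  (x - mu)^T · [Sigma^{-1} · (x - mu)] = (1)·(0.0357) + (1)·(0.1429) + (-1)·(-0.2143) = 0.3929.

Step 4 — take square root: d = √(0.3929) ≈ 0.6268.

d(x, mu) = √(0.3929) ≈ 0.6268


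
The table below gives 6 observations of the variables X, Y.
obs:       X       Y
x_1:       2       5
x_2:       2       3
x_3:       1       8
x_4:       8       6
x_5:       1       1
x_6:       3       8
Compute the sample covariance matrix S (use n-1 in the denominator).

Step 1 — column means:
  mean(X) = (2 + 2 + 1 + 8 + 1 + 3) / 6 = 17/6 = 2.8333
  mean(Y) = (5 + 3 + 8 + 6 + 1 + 8) / 6 = 31/6 = 5.1667

Step 2 — sample covariance S[i,j] = (1/(n-1)) · Σ_k (x_{k,i} - mean_i) · (x_{k,j} - mean_j), with n-1 = 5.
  S[X,X] = ((-0.8333)·(-0.8333) + (-0.8333)·(-0.8333) + (-1.8333)·(-1.8333) + (5.1667)·(5.1667) + (-1.8333)·(-1.8333) + (0.1667)·(0.1667)) / 5 = 34.8333/5 = 6.9667
  S[X,Y] = ((-0.8333)·(-0.1667) + (-0.8333)·(-2.1667) + (-1.8333)·(2.8333) + (5.1667)·(0.8333) + (-1.8333)·(-4.1667) + (0.1667)·(2.8333)) / 5 = 9.1667/5 = 1.8333
  S[Y,Y] = ((-0.1667)·(-0.1667) + (-2.1667)·(-2.1667) + (2.8333)·(2.8333) + (0.8333)·(0.8333) + (-4.1667)·(-4.1667) + (2.8333)·(2.8333)) / 5 = 38.8333/5 = 7.7667

S is symmetric (S[j,i] = S[i,j]). Assembling:

S = [[6.9667, 1.8333],
 [1.8333, 7.7667]]


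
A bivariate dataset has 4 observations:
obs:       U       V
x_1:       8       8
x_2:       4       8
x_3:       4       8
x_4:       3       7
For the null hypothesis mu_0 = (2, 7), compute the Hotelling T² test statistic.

Step 1 — sample mean vector:
  mean(U) = (8 + 4 + 4 + 3) / 4 = 19/4 = 4.75
  mean(V) = (8 + 8 + 8 + 7) / 4 = 31/4 = 7.75
  x̄ = (4.75, 7.75),  deviation x̄ - mu_0 = (4.75, 7.75) - (2, 7) = (2.75, 0.75).

Step 2 — sample covariance matrix, S[i,j] = (1/(n-1)) · Σ_k (x_{k,i} - mean_i) · (x_{k,j} - mean_j), divisor n-1 = 3:
  S[U,U] = ((3.25)·(3.25) + (-0.75)·(-0.75) + (-0.75)·(-0.75) + (-1.75)·(-1.75)) / 3 = 14.75/3 = 4.9167
  S[U,V] = ((3.25)·(0.25) + (-0.75)·(0.25) + (-0.75)·(0.25) + (-1.75)·(-0.75)) / 3 = 1.75/3 = 0.5833
  S[V,V] = ((0.25)·(0.25) + (0.25)·(0.25) + (0.25)·(0.25) + (-0.75)·(-0.75)) / 3 = 0.75/3 = 0.25
  S = [[4.9167, 0.5833],
 [0.5833, 0.25]].

Step 3 — invert S. det(S) = 4.9167·0.25 - (0.5833)² = 0.8889.
  S^{-1} = (1/det) · [[d, -b], [-b, a]] = [[0.2812, -0.6562],
 [-0.6562, 5.5312]].

Step 4 — quadratic form (x̄ - mu_0)^T · S^{-1} · (x̄ - mu_0):
  S^{-1} · (x̄ - mu_0) = (0.2813, 2.3437),
  (x̄ - mu_0)^T · [...] = (2.75)·(0.2813) + (0.75)·(2.3437) = 2.5312.

Step 5 — scale by n: T² = 4 · 2.5312 = 10.125.

T² ≈ 10.125


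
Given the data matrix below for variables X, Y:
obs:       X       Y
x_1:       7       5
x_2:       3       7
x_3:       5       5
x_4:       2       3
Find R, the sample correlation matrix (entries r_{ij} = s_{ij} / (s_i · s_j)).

Step 1 — column means:
  mean(X) = (7 + 3 + 5 + 2) / 4 = 17/4 = 4.25
  mean(Y) = (5 + 7 + 5 + 3) / 4 = 20/4 = 5

Step 2 — sample variances and covariances s[i,j] = (1/(n-1)) · Σ_k (x_{k,i} - mean_i) · (x_{k,j} - mean_j), with n-1 = 3:
  s[X,X] = ((2.75)·(2.75) + (-1.25)·(-1.25) + (0.75)·(0.75) + (-2.25)·(-2.25)) / 3 = 14.75/3 = 4.9167
  s[X,Y] = ((2.75)·(0) + (-1.25)·(2) + (0.75)·(0) + (-2.25)·(-2)) / 3 = 2/3 = 0.6667
  s[Y,Y] = ((0)·(0) + (2)·(2) + (0)·(0) + (-2)·(-2)) / 3 = 8/3 = 2.6667
  Sample standard deviations s_i = √(s[i,i]):
  s(X) = √(4.9167) = 2.2174
  s(Y) = √(2.6667) = 1.633

Step 3 — r_{ij} = s_{ij} / (s_i · s_j):
  r[X,X] = 1 (diagonal).
  r[X,Y] = 0.6667 / (2.2174 · 1.633) = 0.6667 / 3.6209 = 0.1841
  r[Y,Y] = 1 (diagonal).

R is symmetric with unit diagonal. Assembling:

R = [[1, 0.1841],
 [0.1841, 1]]


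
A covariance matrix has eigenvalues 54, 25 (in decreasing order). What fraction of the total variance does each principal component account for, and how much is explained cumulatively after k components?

Step 1 — total variance = trace(Sigma) = Σ λ_i = 54 + 25 = 79.

Step 2 — fraction explained by component i = λ_i / Σ λ:
  PC1: 54/79 = 0.6835
  PC2: 25/79 = 0.3165

Step 3 — cumulative fraction after k components = (λ_1 + ... + λ_k) / Σ λ:
  k = 1: 54/79 = 0.6835
  k = 2: (54 + 25)/79 = 79/79 = 1

Summary (fraction, with percent):

explained: PC1 0.6835 (68.35%), PC2 0.3165 (31.65%);  cumulative: 0.6835, 1


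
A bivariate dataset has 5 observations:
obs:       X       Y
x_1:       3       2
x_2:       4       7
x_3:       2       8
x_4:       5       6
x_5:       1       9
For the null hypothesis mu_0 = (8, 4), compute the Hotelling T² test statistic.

Step 1 — sample mean vector:
  mean(X) = (3 + 4 + 2 + 5 + 1) / 5 = 15/5 = 3
  mean(Y) = (2 + 7 + 8 + 6 + 9) / 5 = 32/5 = 6.4
  x̄ = (3, 6.4),  deviation x̄ - mu_0 = (3, 6.4) - (8, 4) = (-5, 2.4).

Step 2 — sample covariance matrix, S[i,j] = (1/(n-1)) · Σ_k (x_{k,i} - mean_i) · (x_{k,j} - mean_j), divisor n-1 = 4:
  S[X,X] = ((0)·(0) + (1)·(1) + (-1)·(-1) + (2)·(2) + (-2)·(-2)) / 4 = 10/4 = 2.5
  S[X,Y] = ((0)·(-4.4) + (1)·(0.6) + (-1)·(1.6) + (2)·(-0.4) + (-2)·(2.6)) / 4 = -7/4 = -1.75
  S[Y,Y] = ((-4.4)·(-4.4) + (0.6)·(0.6) + (1.6)·(1.6) + (-0.4)·(-0.4) + (2.6)·(2.6)) / 4 = 29.2/4 = 7.3
  S = [[2.5, -1.75],
 [-1.75, 7.3]].

Step 3 — invert S. det(S) = 2.5·7.3 - (-1.75)² = 15.1875.
  S^{-1} = (1/det) · [[d, -b], [-b, a]] = [[0.4807, 0.1152],
 [0.1152, 0.1646]].

Step 4 — quadratic form (x̄ - mu_0)^T · S^{-1} · (x̄ - mu_0):
  S^{-1} · (x̄ - mu_0) = (-2.1267, -0.1811),
  (x̄ - mu_0)^T · [...] = (-5)·(-2.1267) + (2.4)·(-0.1811) = 10.1992.

Step 5 — scale by n: T² = 5 · 10.1992 = 50.9959.

T² ≈ 50.9959


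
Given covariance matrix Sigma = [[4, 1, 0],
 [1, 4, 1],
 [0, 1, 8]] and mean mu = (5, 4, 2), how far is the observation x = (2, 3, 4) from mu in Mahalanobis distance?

Step 1 — centre the observation: (x - mu) = (-3, -1, 2).

Step 2 — invert Sigma (cofactor / det for 3×3, or solve directly):
  Sigma^{-1} = [[0.2672, -0.069, 0.0086],
 [-0.069, 0.2759, -0.0345],
 [0.0086, -0.0345, 0.1293]].

Step 3 — form the quadratic (x - mu)^T · Sigma^{-1} · (x - mu):
  Sigma^{-1} · (x - mu) = (-0.7155, -0.1379, 0.2672).
  (x - mu)^T · [Sigma^{-1} · (x - mu)] = (-3)·(-0.7155) + (-1)·(-0.1379) + (2)·(0.2672) = 2.819.

Step 4 — take square root: d = √(2.819) ≈ 1.679.

d(x, mu) = √(2.819) ≈ 1.679


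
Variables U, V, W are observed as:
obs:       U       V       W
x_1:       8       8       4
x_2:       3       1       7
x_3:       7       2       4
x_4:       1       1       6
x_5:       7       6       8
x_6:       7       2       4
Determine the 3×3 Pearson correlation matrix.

Step 1 — column means:
  mean(U) = (8 + 3 + 7 + 1 + 7 + 7) / 6 = 33/6 = 5.5
  mean(V) = (8 + 1 + 2 + 1 + 6 + 2) / 6 = 20/6 = 3.3333
  mean(W) = (4 + 7 + 4 + 6 + 8 + 4) / 6 = 33/6 = 5.5

Step 2 — sample variances and covariances s[i,j] = (1/(n-1)) · Σ_k (x_{k,i} - mean_i) · (x_{k,j} - mean_j), with n-1 = 5:
  s[U,U] = ((2.5)·(2.5) + (-2.5)·(-2.5) + (1.5)·(1.5) + (-4.5)·(-4.5) + (1.5)·(1.5) + (1.5)·(1.5)) / 5 = 39.5/5 = 7.9
  s[U,V] = ((2.5)·(4.6667) + (-2.5)·(-2.3333) + (1.5)·(-1.3333) + (-4.5)·(-2.3333) + (1.5)·(2.6667) + (1.5)·(-1.3333)) / 5 = 28/5 = 5.6
  s[U,W] = ((2.5)·(-1.5) + (-2.5)·(1.5) + (1.5)·(-1.5) + (-4.5)·(0.5) + (1.5)·(2.5) + (1.5)·(-1.5)) / 5 = -10.5/5 = -2.1
  s[V,V] = ((4.6667)·(4.6667) + (-2.3333)·(-2.3333) + (-1.3333)·(-1.3333) + (-2.3333)·(-2.3333) + (2.6667)·(2.6667) + (-1.3333)·(-1.3333)) / 5 = 43.3333/5 = 8.6667
  s[V,W] = ((4.6667)·(-1.5) + (-2.3333)·(1.5) + (-1.3333)·(-1.5) + (-2.3333)·(0.5) + (2.6667)·(2.5) + (-1.3333)·(-1.5)) / 5 = -1/5 = -0.2
  s[W,W] = ((-1.5)·(-1.5) + (1.5)·(1.5) + (-1.5)·(-1.5) + (0.5)·(0.5) + (2.5)·(2.5) + (-1.5)·(-1.5)) / 5 = 15.5/5 = 3.1
  Sample standard deviations s_i = √(s[i,i]):
  s(U) = √(7.9) = 2.8107
  s(V) = √(8.6667) = 2.9439
  s(W) = √(3.1) = 1.7607

Step 3 — r_{ij} = s_{ij} / (s_i · s_j):
  r[U,U] = 1 (diagonal).
  r[U,V] = 5.6 / (2.8107 · 2.9439) = 5.6 / 8.2745 = 0.6768
  r[U,W] = -2.1 / (2.8107 · 1.7607) = -2.1 / 4.9487 = -0.4244
  r[V,V] = 1 (diagonal).
  r[V,W] = -0.2 / (2.9439 · 1.7607) = -0.2 / 5.1833 = -0.0386
  r[W,W] = 1 (diagonal).

R is symmetric with unit diagonal. Assembling:

R = [[1, 0.6768, -0.4244],
 [0.6768, 1, -0.0386],
 [-0.4244, -0.0386, 1]]


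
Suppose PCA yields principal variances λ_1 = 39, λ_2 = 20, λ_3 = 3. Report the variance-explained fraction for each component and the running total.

Step 1 — total variance = trace(Sigma) = Σ λ_i = 39 + 20 + 3 = 62.

Step 2 — fraction explained by component i = λ_i / Σ λ:
  PC1: 39/62 = 0.629
  PC2: 20/62 = 0.3226
  PC3: 3/62 = 0.0484

Step 3 — cumulative fraction after k components = (λ_1 + ... + λ_k) / Σ λ:
  k = 1: 39/62 = 0.629
  k = 2: (39 + 20)/62 = 59/62 = 0.9516
  k = 3: (39 + 20 + 3)/62 = 62/62 = 1

Summary (fraction, with percent):

explained: PC1 0.629 (62.9%), PC2 0.3226 (32.26%), PC3 0.0484 (4.84%);  cumulative: 0.629, 0.9516, 1


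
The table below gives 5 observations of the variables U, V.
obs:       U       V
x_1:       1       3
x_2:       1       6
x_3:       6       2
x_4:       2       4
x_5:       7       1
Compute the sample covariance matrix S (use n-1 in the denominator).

Step 1 — column means:
  mean(U) = (1 + 1 + 6 + 2 + 7) / 5 = 17/5 = 3.4
  mean(V) = (3 + 6 + 2 + 4 + 1) / 5 = 16/5 = 3.2

Step 2 — sample covariance S[i,j] = (1/(n-1)) · Σ_k (x_{k,i} - mean_i) · (x_{k,j} - mean_j), with n-1 = 4.
  S[U,U] = ((-2.4)·(-2.4) + (-2.4)·(-2.4) + (2.6)·(2.6) + (-1.4)·(-1.4) + (3.6)·(3.6)) / 4 = 33.2/4 = 8.3
  S[U,V] = ((-2.4)·(-0.2) + (-2.4)·(2.8) + (2.6)·(-1.2) + (-1.4)·(0.8) + (3.6)·(-2.2)) / 4 = -18.4/4 = -4.6
  S[V,V] = ((-0.2)·(-0.2) + (2.8)·(2.8) + (-1.2)·(-1.2) + (0.8)·(0.8) + (-2.2)·(-2.2)) / 4 = 14.8/4 = 3.7

S is symmetric (S[j,i] = S[i,j]). Assembling:

S = [[8.3, -4.6],
 [-4.6, 3.7]]


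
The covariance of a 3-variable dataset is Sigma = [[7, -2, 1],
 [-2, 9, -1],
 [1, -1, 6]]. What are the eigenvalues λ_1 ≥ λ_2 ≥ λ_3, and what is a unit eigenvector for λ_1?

Step 1 — characteristic polynomial p(λ) = det(λI - Sigma) = λ³ - tr·λ² + c_1·λ - det, where tr = trace, c_1 = sum of the principal 2×2 minors, det = det(Sigma):
  tr = 7 + 9 + 6 = 22,
  c_1 = (7·9 - (-2)²) + (7·6 - (1)²) + (9·6 - (-1)²) = 59 + 41 + 53 = 153,
  det = 7·(9·6 - (-1)²) - (-2)·((-2)·6 - (-1)·(1)) + (1)·((-2)·(-1) - 9·(1)) = 7·(53) - (-2)·(-11) + (1)·(-7) = 342.
  So p(λ) = λ³ - 22λ² + 153λ - 342.
Step 2 — look for an integer root (rational root theorem: any rational root is an integer divisor of 342). Testing λ = 6:
  p(6) = 216 - 792 + 918 - 342 = 0  ✓
  Dividing out (λ - 6): p(λ) = (λ - 6)(λ² - 16λ + 57).
Step 3 — remaining eigenvalues from the quadratic λ² - 16λ + 57 = 0:
  Δ = 16² - 4·57 = 256 - 228 = 28,  λ = (16 ± √28)/2 = (16 ± 5.2915)/2 ≈ 10.6458 or 5.3542.
  Sorted: λ_1 = 10.6458,  λ_2 = 6,  λ_3 = 5.3542  (check: sum = 22 = tr ✓).

Step 4 — unit eigenvector for λ_1 ≈ 10.6458: v spans the null space of (Sigma - λ_1 I), whose rows are
  r_1 = (-3.6458, -2, 1),  r_2 = (-2, -1.6458, -1),  r_3 = (1, -1, -4.6458).
  v is orthogonal to every row, so take v ∝ r_1 × r_2 = ((-2)·(-1) - (1)·(-1.6458), (1)·(-2) - (-3.6458)·(-1), (-3.6458)·(-1.6458) - (-2)·(-2)) ≈ (3.6458, -5.6458, 2).
  Let u = (3.6458, -5.6458, 2).
  ||u|| = √((3.6458)² + (-5.6458)² + (2)²) = √(49.166) ≈ 7.0118,  v_1 = u/||u|| ≈ (0.5199, -0.8052, 0.2852) (||v_1|| = 1).

λ_1 = 10.6458,  λ_2 = 6,  λ_3 = 5.3542;  v_1 ≈ (0.5199, -0.8052, 0.2852)


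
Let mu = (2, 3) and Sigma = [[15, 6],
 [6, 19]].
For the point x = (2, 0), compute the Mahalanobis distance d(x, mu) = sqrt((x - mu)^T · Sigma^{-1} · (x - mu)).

Step 1 — centre the observation: (x - mu) = (0, -3).

Step 2 — invert Sigma. det(Sigma) = 15·19 - (6)² = 249.
  Sigma^{-1} = (1/det) · [[d, -b], [-b, a]] = [[0.0763, -0.0241],
 [-0.0241, 0.0602]].

Step 3 — form the quadratic (x - mu)^T · Sigma^{-1} · (x - mu):
  Sigma^{-1} · (x - mu) = (0.0723, -0.1807).
  (x - mu)^T · [Sigma^{-1} · (x - mu)] = (0)·(0.0723) + (-3)·(-0.1807) = 0.5422.

Step 4 — take square root: d = √(0.5422) ≈ 0.7363.

d(x, mu) = √(0.5422) ≈ 0.7363


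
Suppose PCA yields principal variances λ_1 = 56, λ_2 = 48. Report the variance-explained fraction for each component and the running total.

Step 1 — total variance = trace(Sigma) = Σ λ_i = 56 + 48 = 104.

Step 2 — fraction explained by component i = λ_i / Σ λ:
  PC1: 56/104 = 0.5385
  PC2: 48/104 = 0.4615

Step 3 — cumulative fraction after k components = (λ_1 + ... + λ_k) / Σ λ:
  k = 1: 56/104 = 0.5385
  k = 2: (56 + 48)/104 = 104/104 = 1

Summary (fraction, with percent):

explained: PC1 0.5385 (53.85%), PC2 0.4615 (46.15%);  cumulative: 0.5385, 1


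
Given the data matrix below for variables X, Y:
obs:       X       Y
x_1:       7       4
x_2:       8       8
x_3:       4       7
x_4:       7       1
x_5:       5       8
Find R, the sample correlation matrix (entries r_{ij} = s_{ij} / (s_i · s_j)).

Step 1 — column means:
  mean(X) = (7 + 8 + 4 + 7 + 5) / 5 = 31/5 = 6.2
  mean(Y) = (4 + 8 + 7 + 1 + 8) / 5 = 28/5 = 5.6

Step 2 — sample variances and covariances s[i,j] = (1/(n-1)) · Σ_k (x_{k,i} - mean_i) · (x_{k,j} - mean_j), with n-1 = 4:
  s[X,X] = ((0.8)·(0.8) + (1.8)·(1.8) + (-2.2)·(-2.2) + (0.8)·(0.8) + (-1.2)·(-1.2)) / 4 = 10.8/4 = 2.7
  s[X,Y] = ((0.8)·(-1.6) + (1.8)·(2.4) + (-2.2)·(1.4) + (0.8)·(-4.6) + (-1.2)·(2.4)) / 4 = -6.6/4 = -1.65
  s[Y,Y] = ((-1.6)·(-1.6) + (2.4)·(2.4) + (1.4)·(1.4) + (-4.6)·(-4.6) + (2.4)·(2.4)) / 4 = 37.2/4 = 9.3
  Sample standard deviations s_i = √(s[i,i]):
  s(X) = √(2.7) = 1.6432
  s(Y) = √(9.3) = 3.0496

Step 3 — r_{ij} = s_{ij} / (s_i · s_j):
  r[X,X] = 1 (diagonal).
  r[X,Y] = -1.65 / (1.6432 · 3.0496) = -1.65 / 5.011 = -0.3293
  r[Y,Y] = 1 (diagonal).

R is symmetric with unit diagonal. Assembling:

R = [[1, -0.3293],
 [-0.3293, 1]]


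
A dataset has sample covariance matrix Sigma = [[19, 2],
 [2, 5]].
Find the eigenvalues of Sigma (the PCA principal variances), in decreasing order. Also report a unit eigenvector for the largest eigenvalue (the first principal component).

Step 1 — characteristic polynomial of 2×2 Sigma:
  det(Sigma - λI) = λ² - trace · λ + det = 0.
  trace = 19 + 5 = 24, det = 19·5 - (2)² = 91.
Step 2 — discriminant:
  Δ = trace² - 4·det = 576 - 364 = 212.
Step 3 — eigenvalues:
  λ = (trace ± √Δ)/2 = (24 ± 14.5602)/2,
  λ_1 = 19.2801,  λ_2 = 4.7199.

Step 4 — unit eigenvector for λ_1: solve (Sigma - λ_1 I)v = 0. First row:
  (19 - 19.2801)·v_x + (2)·v_y = 0, i.e. (-0.2801)·v_x + (2)·v_y = 0,
  so v ∝ (b, λ_1 - a) = (2, 0.2801) = u.
  ||u|| = √((2)² + (0.2801)²) = √(4.0785) ≈ 2.0195,
  v_1 = u/||u|| ≈ (0.9903, 0.1387) (||v_1|| = 1).

λ_1 = 19.2801,  λ_2 = 4.7199;  v_1 ≈ (0.9903, 0.1387)


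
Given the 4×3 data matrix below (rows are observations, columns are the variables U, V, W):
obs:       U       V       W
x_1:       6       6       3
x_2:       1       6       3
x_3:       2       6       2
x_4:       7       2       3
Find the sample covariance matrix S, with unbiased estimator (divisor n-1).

Step 1 — column means:
  mean(U) = (6 + 1 + 2 + 7) / 4 = 16/4 = 4
  mean(V) = (6 + 6 + 6 + 2) / 4 = 20/4 = 5
  mean(W) = (3 + 3 + 2 + 3) / 4 = 11/4 = 2.75

Step 2 — sample covariance S[i,j] = (1/(n-1)) · Σ_k (x_{k,i} - mean_i) · (x_{k,j} - mean_j), with n-1 = 3.
  S[U,U] = ((2)·(2) + (-3)·(-3) + (-2)·(-2) + (3)·(3)) / 3 = 26/3 = 8.6667
  S[U,V] = ((2)·(1) + (-3)·(1) + (-2)·(1) + (3)·(-3)) / 3 = -12/3 = -4
  S[U,W] = ((2)·(0.25) + (-3)·(0.25) + (-2)·(-0.75) + (3)·(0.25)) / 3 = 2/3 = 0.6667
  S[V,V] = ((1)·(1) + (1)·(1) + (1)·(1) + (-3)·(-3)) / 3 = 12/3 = 4
  S[V,W] = ((1)·(0.25) + (1)·(0.25) + (1)·(-0.75) + (-3)·(0.25)) / 3 = -1/3 = -0.3333
  S[W,W] = ((0.25)·(0.25) + (0.25)·(0.25) + (-0.75)·(-0.75) + (0.25)·(0.25)) / 3 = 0.75/3 = 0.25

S is symmetric (S[j,i] = S[i,j]). Assembling:

S = [[8.6667, -4, 0.6667],
 [-4, 4, -0.3333],
 [0.6667, -0.3333, 0.25]]


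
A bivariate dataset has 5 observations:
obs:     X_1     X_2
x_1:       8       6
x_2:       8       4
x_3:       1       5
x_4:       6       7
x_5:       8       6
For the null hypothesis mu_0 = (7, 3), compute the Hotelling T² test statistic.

Step 1 — sample mean vector:
  mean(X_1) = (8 + 8 + 1 + 6 + 8) / 5 = 31/5 = 6.2
  mean(X_2) = (6 + 4 + 5 + 7 + 6) / 5 = 28/5 = 5.6
  x̄ = (6.2, 5.6),  deviation x̄ - mu_0 = (6.2, 5.6) - (7, 3) = (-0.8, 2.6).

Step 2 — sample covariance matrix, S[i,j] = (1/(n-1)) · Σ_k (x_{k,i} - mean_i) · (x_{k,j} - mean_j), divisor n-1 = 4:
  S[X_1,X_1] = ((1.8)·(1.8) + (1.8)·(1.8) + (-5.2)·(-5.2) + (-0.2)·(-0.2) + (1.8)·(1.8)) / 4 = 36.8/4 = 9.2
  S[X_1,X_2] = ((1.8)·(0.4) + (1.8)·(-1.6) + (-5.2)·(-0.6) + (-0.2)·(1.4) + (1.8)·(0.4)) / 4 = 1.4/4 = 0.35
  S[X_2,X_2] = ((0.4)·(0.4) + (-1.6)·(-1.6) + (-0.6)·(-0.6) + (1.4)·(1.4) + (0.4)·(0.4)) / 4 = 5.2/4 = 1.3
  S = [[9.2, 0.35],
 [0.35, 1.3]].

Step 3 — invert S. det(S) = 9.2·1.3 - (0.35)² = 11.8375.
  S^{-1} = (1/det) · [[d, -b], [-b, a]] = [[0.1098, -0.0296],
 [-0.0296, 0.7772]].

Step 4 — quadratic form (x̄ - mu_0)^T · S^{-1} · (x̄ - mu_0):
  S^{-1} · (x̄ - mu_0) = (-0.1647, 2.0444),
  (x̄ - mu_0)^T · [...] = (-0.8)·(-0.1647) + (2.6)·(2.0444) = 5.4471.

Step 5 — scale by n: T² = 5 · 5.4471 = 27.2355.

T² ≈ 27.2355


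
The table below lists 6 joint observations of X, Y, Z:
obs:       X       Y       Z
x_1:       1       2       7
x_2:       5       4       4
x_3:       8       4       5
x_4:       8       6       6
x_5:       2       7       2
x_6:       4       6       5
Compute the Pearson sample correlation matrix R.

Step 1 — column means:
  mean(X) = (1 + 5 + 8 + 8 + 2 + 4) / 6 = 28/6 = 4.6667
  mean(Y) = (2 + 4 + 4 + 6 + 7 + 6) / 6 = 29/6 = 4.8333
  mean(Z) = (7 + 4 + 5 + 6 + 2 + 5) / 6 = 29/6 = 4.8333

Step 2 — sample variances and covariances s[i,j] = (1/(n-1)) · Σ_k (x_{k,i} - mean_i) · (x_{k,j} - mean_j), with n-1 = 5:
  s[X,X] = ((-3.6667)·(-3.6667) + (0.3333)·(0.3333) + (3.3333)·(3.3333) + (3.3333)·(3.3333) + (-2.6667)·(-2.6667) + (-0.6667)·(-0.6667)) / 5 = 43.3333/5 = 8.6667
  s[X,Y] = ((-3.6667)·(-2.8333) + (0.3333)·(-0.8333) + (3.3333)·(-0.8333) + (3.3333)·(1.1667) + (-2.6667)·(2.1667) + (-0.6667)·(1.1667)) / 5 = 4.6667/5 = 0.9333
  s[X,Z] = ((-3.6667)·(2.1667) + (0.3333)·(-0.8333) + (3.3333)·(0.1667) + (3.3333)·(1.1667) + (-2.6667)·(-2.8333) + (-0.6667)·(0.1667)) / 5 = 3.6667/5 = 0.7333
  s[Y,Y] = ((-2.8333)·(-2.8333) + (-0.8333)·(-0.8333) + (-0.8333)·(-0.8333) + (1.1667)·(1.1667) + (2.1667)·(2.1667) + (1.1667)·(1.1667)) / 5 = 16.8333/5 = 3.3667
  s[Y,Z] = ((-2.8333)·(2.1667) + (-0.8333)·(-0.8333) + (-0.8333)·(0.1667) + (1.1667)·(1.1667) + (2.1667)·(-2.8333) + (1.1667)·(0.1667)) / 5 = -10.1667/5 = -2.0333
  s[Z,Z] = ((2.1667)·(2.1667) + (-0.8333)·(-0.8333) + (0.1667)·(0.1667) + (1.1667)·(1.1667) + (-2.8333)·(-2.8333) + (0.1667)·(0.1667)) / 5 = 14.8333/5 = 2.9667
  Sample standard deviations s_i = √(s[i,i]):
  s(X) = √(8.6667) = 2.9439
  s(Y) = √(3.3667) = 1.8348
  s(Z) = √(2.9667) = 1.7224

Step 3 — r_{ij} = s_{ij} / (s_i · s_j):
  r[X,X] = 1 (diagonal).
  r[X,Y] = 0.9333 / (2.9439 · 1.8348) = 0.9333 / 5.4016 = 0.1728
  r[X,Z] = 0.7333 / (2.9439 · 1.7224) = 0.7333 / 5.0706 = 0.1446
  r[Y,Y] = 1 (diagonal).
  r[Y,Z] = -2.0333 / (1.8348 · 1.7224) = -2.0333 / 3.1603 = -0.6434
  r[Z,Z] = 1 (diagonal).

R is symmetric with unit diagonal. Assembling:

R = [[1, 0.1728, 0.1446],
 [0.1728, 1, -0.6434],
 [0.1446, -0.6434, 1]]


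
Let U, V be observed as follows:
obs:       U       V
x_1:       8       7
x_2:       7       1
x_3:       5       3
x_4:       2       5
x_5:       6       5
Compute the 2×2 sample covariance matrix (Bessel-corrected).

Step 1 — column means:
  mean(U) = (8 + 7 + 5 + 2 + 6) / 5 = 28/5 = 5.6
  mean(V) = (7 + 1 + 3 + 5 + 5) / 5 = 21/5 = 4.2

Step 2 — sample covariance S[i,j] = (1/(n-1)) · Σ_k (x_{k,i} - mean_i) · (x_{k,j} - mean_j), with n-1 = 4.
  S[U,U] = ((2.4)·(2.4) + (1.4)·(1.4) + (-0.6)·(-0.6) + (-3.6)·(-3.6) + (0.4)·(0.4)) / 4 = 21.2/4 = 5.3
  S[U,V] = ((2.4)·(2.8) + (1.4)·(-3.2) + (-0.6)·(-1.2) + (-3.6)·(0.8) + (0.4)·(0.8)) / 4 = 0.4/4 = 0.1
  S[V,V] = ((2.8)·(2.8) + (-3.2)·(-3.2) + (-1.2)·(-1.2) + (0.8)·(0.8) + (0.8)·(0.8)) / 4 = 20.8/4 = 5.2

S is symmetric (S[j,i] = S[i,j]). Assembling:

S = [[5.3, 0.1],
 [0.1, 5.2]]


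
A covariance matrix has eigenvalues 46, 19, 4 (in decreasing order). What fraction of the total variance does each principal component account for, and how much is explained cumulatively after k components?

Step 1 — total variance = trace(Sigma) = Σ λ_i = 46 + 19 + 4 = 69.

Step 2 — fraction explained by component i = λ_i / Σ λ:
  PC1: 46/69 = 0.6667
  PC2: 19/69 = 0.2754
  PC3: 4/69 = 0.058

Step 3 — cumulative fraction after k components = (λ_1 + ... + λ_k) / Σ λ:
  k = 1: 46/69 = 0.6667
  k = 2: (46 + 19)/69 = 65/69 = 0.942
  k = 3: (46 + 19 + 4)/69 = 69/69 = 1

Summary (fraction, with percent):

explained: PC1 0.6667 (66.67%), PC2 0.2754 (27.54%), PC3 0.058 (5.8%);  cumulative: 0.6667, 0.942, 1


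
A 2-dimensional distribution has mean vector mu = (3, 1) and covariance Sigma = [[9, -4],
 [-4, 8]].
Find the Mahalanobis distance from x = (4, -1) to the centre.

Step 1 — centre the observation: (x - mu) = (1, -2).

Step 2 — invert Sigma. det(Sigma) = 9·8 - (-4)² = 56.
  Sigma^{-1} = (1/det) · [[d, -b], [-b, a]] = [[0.1429, 0.0714],
 [0.0714, 0.1607]].

Step 3 — form the quadratic (x - mu)^T · Sigma^{-1} · (x - mu):
  Sigma^{-1} · (x - mu) = (0, -0.25).
  (x - mu)^T · [Sigma^{-1} · (x - mu)] = (1)·(0) + (-2)·(-0.25) = 0.5.

Step 4 — take square root: d = √(0.5) ≈ 0.7071.

d(x, mu) = √(0.5) ≈ 0.7071


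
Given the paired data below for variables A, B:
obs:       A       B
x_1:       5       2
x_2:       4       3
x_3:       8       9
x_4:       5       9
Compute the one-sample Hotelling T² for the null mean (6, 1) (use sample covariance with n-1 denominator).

Step 1 — sample mean vector:
  mean(A) = (5 + 4 + 8 + 5) / 4 = 22/4 = 5.5
  mean(B) = (2 + 3 + 9 + 9) / 4 = 23/4 = 5.75
  x̄ = (5.5, 5.75),  deviation x̄ - mu_0 = (5.5, 5.75) - (6, 1) = (-0.5, 4.75).

Step 2 — sample covariance matrix, S[i,j] = (1/(n-1)) · Σ_k (x_{k,i} - mean_i) · (x_{k,j} - mean_j), divisor n-1 = 3:
  S[A,A] = ((-0.5)·(-0.5) + (-1.5)·(-1.5) + (2.5)·(2.5) + (-0.5)·(-0.5)) / 3 = 9/3 = 3
  S[A,B] = ((-0.5)·(-3.75) + (-1.5)·(-2.75) + (2.5)·(3.25) + (-0.5)·(3.25)) / 3 = 12.5/3 = 4.1667
  S[B,B] = ((-3.75)·(-3.75) + (-2.75)·(-2.75) + (3.25)·(3.25) + (3.25)·(3.25)) / 3 = 42.75/3 = 14.25
  S = [[3, 4.1667],
 [4.1667, 14.25]].

Step 3 — invert S. det(S) = 3·14.25 - (4.1667)² = 25.3889.
  S^{-1} = (1/det) · [[d, -b], [-b, a]] = [[0.5613, -0.1641],
 [-0.1641, 0.1182]].

Step 4 — quadratic form (x̄ - mu_0)^T · S^{-1} · (x̄ - mu_0):
  S^{-1} · (x̄ - mu_0) = (-1.0602, 0.6433),
  (x̄ - mu_0)^T · [...] = (-0.5)·(-1.0602) + (4.75)·(0.6433) = 3.5859.

Step 5 — scale by n: T² = 4 · 3.5859 = 14.3435.

T² ≈ 14.3435


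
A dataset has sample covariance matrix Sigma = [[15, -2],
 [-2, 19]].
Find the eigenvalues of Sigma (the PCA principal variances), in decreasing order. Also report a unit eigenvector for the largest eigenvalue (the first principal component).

Step 1 — characteristic polynomial of 2×2 Sigma:
  det(Sigma - λI) = λ² - trace · λ + det = 0.
  trace = 15 + 19 = 34, det = 15·19 - (-2)² = 281.
Step 2 — discriminant:
  Δ = trace² - 4·det = 1156 - 1124 = 32.
Step 3 — eigenvalues:
  λ = (trace ± √Δ)/2 = (34 ± 5.6569)/2,
  λ_1 = 19.8284,  λ_2 = 14.1716.

Step 4 — unit eigenvector for λ_1: solve (Sigma - λ_1 I)v = 0. First row:
  (15 - 19.8284)·v_x + (-2)·v_y = 0, i.e. (-4.8284)·v_x + (-2)·v_y = 0,
  so v ∝ (b, λ_1 - a) = (-2, 4.8284); multiply by -1 so the first entry is positive: u = (2, -4.8284).
  ||u|| = √((2)² + (-4.8284)²) = √(27.3137) ≈ 5.2263,
  v_1 = u/||u|| ≈ (0.3827, -0.9239) (||v_1|| = 1).

λ_1 = 19.8284,  λ_2 = 14.1716;  v_1 ≈ (0.3827, -0.9239)


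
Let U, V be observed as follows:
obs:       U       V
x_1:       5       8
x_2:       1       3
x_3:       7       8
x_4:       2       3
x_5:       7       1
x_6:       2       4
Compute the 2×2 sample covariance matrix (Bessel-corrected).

Step 1 — column means:
  mean(U) = (5 + 1 + 7 + 2 + 7 + 2) / 6 = 24/6 = 4
  mean(V) = (8 + 3 + 8 + 3 + 1 + 4) / 6 = 27/6 = 4.5

Step 2 — sample covariance S[i,j] = (1/(n-1)) · Σ_k (x_{k,i} - mean_i) · (x_{k,j} - mean_j), with n-1 = 5.
  S[U,U] = ((1)·(1) + (-3)·(-3) + (3)·(3) + (-2)·(-2) + (3)·(3) + (-2)·(-2)) / 5 = 36/5 = 7.2
  S[U,V] = ((1)·(3.5) + (-3)·(-1.5) + (3)·(3.5) + (-2)·(-1.5) + (3)·(-3.5) + (-2)·(-0.5)) / 5 = 12/5 = 2.4
  S[V,V] = ((3.5)·(3.5) + (-1.5)·(-1.5) + (3.5)·(3.5) + (-1.5)·(-1.5) + (-3.5)·(-3.5) + (-0.5)·(-0.5)) / 5 = 41.5/5 = 8.3

S is symmetric (S[j,i] = S[i,j]). Assembling:

S = [[7.2, 2.4],
 [2.4, 8.3]]


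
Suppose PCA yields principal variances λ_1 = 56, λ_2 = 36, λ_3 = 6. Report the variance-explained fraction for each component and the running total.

Step 1 — total variance = trace(Sigma) = Σ λ_i = 56 + 36 + 6 = 98.

Step 2 — fraction explained by component i = λ_i / Σ λ:
  PC1: 56/98 = 0.5714
  PC2: 36/98 = 0.3673
  PC3: 6/98 = 0.0612

Step 3 — cumulative fraction after k components = (λ_1 + ... + λ_k) / Σ λ:
  k = 1: 56/98 = 0.5714
  k = 2: (56 + 36)/98 = 92/98 = 0.9388
  k = 3: (56 + 36 + 6)/98 = 98/98 = 1

Summary (fraction, with percent):

explained: PC1 0.5714 (57.14%), PC2 0.3673 (36.73%), PC3 0.0612 (6.12%);  cumulative: 0.5714, 0.9388, 1


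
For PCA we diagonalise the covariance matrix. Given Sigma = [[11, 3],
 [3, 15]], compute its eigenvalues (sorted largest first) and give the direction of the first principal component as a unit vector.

Step 1 — characteristic polynomial of 2×2 Sigma:
  det(Sigma - λI) = λ² - trace · λ + det = 0.
  trace = 11 + 15 = 26, det = 11·15 - (3)² = 156.
Step 2 — discriminant:
  Δ = trace² - 4·det = 676 - 624 = 52.
Step 3 — eigenvalues:
  λ = (trace ± √Δ)/2 = (26 ± 7.2111)/2,
  λ_1 = 16.6056,  λ_2 = 9.3944.

Step 4 — unit eigenvector for λ_1: solve (Sigma - λ_1 I)v = 0. First row:
  (11 - 16.6056)·v_x + (3)·v_y = 0, i.e. (-5.6056)·v_x + (3)·v_y = 0,
  so v ∝ (b, λ_1 - a) = (3, 5.6056) = u.
  ||u|| = √((3)² + (5.6056)²) = √(40.4222) ≈ 6.3578,
  v_1 = u/||u|| ≈ (0.4719, 0.8817) (||v_1|| = 1).

λ_1 = 16.6056,  λ_2 = 9.3944;  v_1 ≈ (0.4719, 0.8817)


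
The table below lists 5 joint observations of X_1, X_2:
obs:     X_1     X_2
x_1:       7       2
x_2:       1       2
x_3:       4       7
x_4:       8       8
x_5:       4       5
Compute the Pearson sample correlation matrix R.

Step 1 — column means:
  mean(X_1) = (7 + 1 + 4 + 8 + 4) / 5 = 24/5 = 4.8
  mean(X_2) = (2 + 2 + 7 + 8 + 5) / 5 = 24/5 = 4.8

Step 2 — sample variances and covariances s[i,j] = (1/(n-1)) · Σ_k (x_{k,i} - mean_i) · (x_{k,j} - mean_j), with n-1 = 4:
  s[X_1,X_1] = ((2.2)·(2.2) + (-3.8)·(-3.8) + (-0.8)·(-0.8) + (3.2)·(3.2) + (-0.8)·(-0.8)) / 4 = 30.8/4 = 7.7
  s[X_1,X_2] = ((2.2)·(-2.8) + (-3.8)·(-2.8) + (-0.8)·(2.2) + (3.2)·(3.2) + (-0.8)·(0.2)) / 4 = 12.8/4 = 3.2
  s[X_2,X_2] = ((-2.8)·(-2.8) + (-2.8)·(-2.8) + (2.2)·(2.2) + (3.2)·(3.2) + (0.2)·(0.2)) / 4 = 30.8/4 = 7.7
  Sample standard deviations s_i = √(s[i,i]):
  s(X_1) = √(7.7) = 2.7749
  s(X_2) = √(7.7) = 2.7749

Step 3 — r_{ij} = s_{ij} / (s_i · s_j):
  r[X_1,X_1] = 1 (diagonal).
  r[X_1,X_2] = 3.2 / (2.7749 · 2.7749) = 3.2 / 7.7 = 0.4156
  r[X_2,X_2] = 1 (diagonal).

R is symmetric with unit diagonal. Assembling:

R = [[1, 0.4156],
 [0.4156, 1]]


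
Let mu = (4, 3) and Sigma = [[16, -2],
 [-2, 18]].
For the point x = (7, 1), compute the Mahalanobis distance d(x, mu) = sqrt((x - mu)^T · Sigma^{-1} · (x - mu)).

Step 1 — centre the observation: (x - mu) = (3, -2).

Step 2 — invert Sigma. det(Sigma) = 16·18 - (-2)² = 284.
  Sigma^{-1} = (1/det) · [[d, -b], [-b, a]] = [[0.0634, 0.007],
 [0.007, 0.0563]].

Step 3 — form the quadratic (x - mu)^T · Sigma^{-1} · (x - mu):
  Sigma^{-1} · (x - mu) = (0.1761, -0.0915).
  (x - mu)^T · [Sigma^{-1} · (x - mu)] = (3)·(0.1761) + (-2)·(-0.0915) = 0.7113.

Step 4 — take square root: d = √(0.7113) ≈ 0.8434.

d(x, mu) = √(0.7113) ≈ 0.8434


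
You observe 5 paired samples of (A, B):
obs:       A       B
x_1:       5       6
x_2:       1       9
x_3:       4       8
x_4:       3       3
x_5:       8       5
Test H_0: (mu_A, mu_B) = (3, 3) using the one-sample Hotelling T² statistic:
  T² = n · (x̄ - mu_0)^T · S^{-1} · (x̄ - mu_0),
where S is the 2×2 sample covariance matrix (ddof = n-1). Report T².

Step 1 — sample mean vector:
  mean(A) = (5 + 1 + 4 + 3 + 8) / 5 = 21/5 = 4.2
  mean(B) = (6 + 9 + 8 + 3 + 5) / 5 = 31/5 = 6.2
  x̄ = (4.2, 6.2),  deviation x̄ - mu_0 = (4.2, 6.2) - (3, 3) = (1.2, 3.2).

Step 2 — sample covariance matrix, S[i,j] = (1/(n-1)) · Σ_k (x_{k,i} - mean_i) · (x_{k,j} - mean_j), divisor n-1 = 4:
  S[A,A] = ((0.8)·(0.8) + (-3.2)·(-3.2) + (-0.2)·(-0.2) + (-1.2)·(-1.2) + (3.8)·(3.8)) / 4 = 26.8/4 = 6.7
  S[A,B] = ((0.8)·(-0.2) + (-3.2)·(2.8) + (-0.2)·(1.8) + (-1.2)·(-3.2) + (3.8)·(-1.2)) / 4 = -10.2/4 = -2.55
  S[B,B] = ((-0.2)·(-0.2) + (2.8)·(2.8) + (1.8)·(1.8) + (-3.2)·(-3.2) + (-1.2)·(-1.2)) / 4 = 22.8/4 = 5.7
  S = [[6.7, -2.55],
 [-2.55, 5.7]].

Step 3 — invert S. det(S) = 6.7·5.7 - (-2.55)² = 31.6875.
  S^{-1} = (1/det) · [[d, -b], [-b, a]] = [[0.1799, 0.0805],
 [0.0805, 0.2114]].

Step 4 — quadratic form (x̄ - mu_0)^T · S^{-1} · (x̄ - mu_0):
  S^{-1} · (x̄ - mu_0) = (0.4734, 0.7732),
  (x̄ - mu_0)^T · [...] = (1.2)·(0.4734) + (3.2)·(0.7732) = 3.0422.

Step 5 — scale by n: T² = 5 · 3.0422 = 15.211.

T² ≈ 15.211


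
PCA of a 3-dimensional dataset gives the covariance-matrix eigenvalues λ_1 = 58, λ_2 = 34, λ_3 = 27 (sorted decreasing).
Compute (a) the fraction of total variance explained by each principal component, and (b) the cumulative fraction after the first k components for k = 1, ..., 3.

Step 1 — total variance = trace(Sigma) = Σ λ_i = 58 + 34 + 27 = 119.

Step 2 — fraction explained by component i = λ_i / Σ λ:
  PC1: 58/119 = 0.4874
  PC2: 34/119 = 0.2857
  PC3: 27/119 = 0.2269

Step 3 — cumulative fraction after k components = (λ_1 + ... + λ_k) / Σ λ:
  k = 1: 58/119 = 0.4874
  k = 2: (58 + 34)/119 = 92/119 = 0.7731
  k = 3: (58 + 34 + 27)/119 = 119/119 = 1

Summary (fraction, with percent):

explained: PC1 0.4874 (48.74%), PC2 0.2857 (28.57%), PC3 0.2269 (22.69%);  cumulative: 0.4874, 0.7731, 1


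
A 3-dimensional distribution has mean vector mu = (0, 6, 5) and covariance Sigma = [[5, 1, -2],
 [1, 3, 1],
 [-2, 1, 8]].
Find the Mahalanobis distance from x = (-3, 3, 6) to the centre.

Step 1 — centre the observation: (x - mu) = (-3, -3, 1).

Step 2 — invert Sigma (cofactor / det for 3×3, or solve directly):
  Sigma^{-1} = [[0.2527, -0.1099, 0.0769],
 [-0.1099, 0.3956, -0.0769],
 [0.0769, -0.0769, 0.1538]].

Step 3 — form the quadratic (x - mu)^T · Sigma^{-1} · (x - mu):
  Sigma^{-1} · (x - mu) = (-0.3516, -0.9341, 0.1538).
  (x - mu)^T · [Sigma^{-1} · (x - mu)] = (-3)·(-0.3516) + (-3)·(-0.9341) + (1)·(0.1538) = 4.011.

Step 4 — take square root: d = √(4.011) ≈ 2.0027.

d(x, mu) = √(4.011) ≈ 2.0027


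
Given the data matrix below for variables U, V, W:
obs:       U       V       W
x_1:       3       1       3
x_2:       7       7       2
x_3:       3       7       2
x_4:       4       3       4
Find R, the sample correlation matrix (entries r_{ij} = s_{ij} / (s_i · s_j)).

Step 1 — column means:
  mean(U) = (3 + 7 + 3 + 4) / 4 = 17/4 = 4.25
  mean(V) = (1 + 7 + 7 + 3) / 4 = 18/4 = 4.5
  mean(W) = (3 + 2 + 2 + 4) / 4 = 11/4 = 2.75

Step 2 — sample variances and covariances s[i,j] = (1/(n-1)) · Σ_k (x_{k,i} - mean_i) · (x_{k,j} - mean_j), with n-1 = 3:
  s[U,U] = ((-1.25)·(-1.25) + (2.75)·(2.75) + (-1.25)·(-1.25) + (-0.25)·(-0.25)) / 3 = 10.75/3 = 3.5833
  s[U,V] = ((-1.25)·(-3.5) + (2.75)·(2.5) + (-1.25)·(2.5) + (-0.25)·(-1.5)) / 3 = 8.5/3 = 2.8333
  s[U,W] = ((-1.25)·(0.25) + (2.75)·(-0.75) + (-1.25)·(-0.75) + (-0.25)·(1.25)) / 3 = -1.75/3 = -0.5833
  s[V,V] = ((-3.5)·(-3.5) + (2.5)·(2.5) + (2.5)·(2.5) + (-1.5)·(-1.5)) / 3 = 27/3 = 9
  s[V,W] = ((-3.5)·(0.25) + (2.5)·(-0.75) + (2.5)·(-0.75) + (-1.5)·(1.25)) / 3 = -6.5/3 = -2.1667
  s[W,W] = ((0.25)·(0.25) + (-0.75)·(-0.75) + (-0.75)·(-0.75) + (1.25)·(1.25)) / 3 = 2.75/3 = 0.9167
  Sample standard deviations s_i = √(s[i,i]):
  s(U) = √(3.5833) = 1.893
  s(V) = √(9) = 3
  s(W) = √(0.9167) = 0.9574

Step 3 — r_{ij} = s_{ij} / (s_i · s_j):
  r[U,U] = 1 (diagonal).
  r[U,V] = 2.8333 / (1.893 · 3) = 2.8333 / 5.6789 = 0.4989
  r[U,W] = -0.5833 / (1.893 · 0.9574) = -0.5833 / 1.8124 = -0.3219
  r[V,V] = 1 (diagonal).
  r[V,W] = -2.1667 / (3 · 0.9574) = -2.1667 / 2.8723 = -0.7543
  r[W,W] = 1 (diagonal).

R is symmetric with unit diagonal. Assembling:

R = [[1, 0.4989, -0.3219],
 [0.4989, 1, -0.7543],
 [-0.3219, -0.7543, 1]]


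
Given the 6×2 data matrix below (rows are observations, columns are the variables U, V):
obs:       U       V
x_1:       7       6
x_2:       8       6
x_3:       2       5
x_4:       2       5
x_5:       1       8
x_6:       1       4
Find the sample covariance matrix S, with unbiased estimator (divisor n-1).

Step 1 — column means:
  mean(U) = (7 + 8 + 2 + 2 + 1 + 1) / 6 = 21/6 = 3.5
  mean(V) = (6 + 6 + 5 + 5 + 8 + 4) / 6 = 34/6 = 5.6667

Step 2 — sample covariance S[i,j] = (1/(n-1)) · Σ_k (x_{k,i} - mean_i) · (x_{k,j} - mean_j), with n-1 = 5.
  S[U,U] = ((3.5)·(3.5) + (4.5)·(4.5) + (-1.5)·(-1.5) + (-1.5)·(-1.5) + (-2.5)·(-2.5) + (-2.5)·(-2.5)) / 5 = 49.5/5 = 9.9
  S[U,V] = ((3.5)·(0.3333) + (4.5)·(0.3333) + (-1.5)·(-0.6667) + (-1.5)·(-0.6667) + (-2.5)·(2.3333) + (-2.5)·(-1.6667)) / 5 = 3/5 = 0.6
  S[V,V] = ((0.3333)·(0.3333) + (0.3333)·(0.3333) + (-0.6667)·(-0.6667) + (-0.6667)·(-0.6667) + (2.3333)·(2.3333) + (-1.6667)·(-1.6667)) / 5 = 9.3333/5 = 1.8667

S is symmetric (S[j,i] = S[i,j]). Assembling:

S = [[9.9, 0.6],
 [0.6, 1.8667]]


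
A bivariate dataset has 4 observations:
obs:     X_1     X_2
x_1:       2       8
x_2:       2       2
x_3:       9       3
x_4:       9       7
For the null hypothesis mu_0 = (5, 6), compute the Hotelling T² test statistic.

Step 1 — sample mean vector:
  mean(X_1) = (2 + 2 + 9 + 9) / 4 = 22/4 = 5.5
  mean(X_2) = (8 + 2 + 3 + 7) / 4 = 20/4 = 5
  x̄ = (5.5, 5),  deviation x̄ - mu_0 = (5.5, 5) - (5, 6) = (0.5, -1).

Step 2 — sample covariance matrix, S[i,j] = (1/(n-1)) · Σ_k (x_{k,i} - mean_i) · (x_{k,j} - mean_j), divisor n-1 = 3:
  S[X_1,X_1] = ((-3.5)·(-3.5) + (-3.5)·(-3.5) + (3.5)·(3.5) + (3.5)·(3.5)) / 3 = 49/3 = 16.3333
  S[X_1,X_2] = ((-3.5)·(3) + (-3.5)·(-3) + (3.5)·(-2) + (3.5)·(2)) / 3 = 0/3 = 0
  S[X_2,X_2] = ((3)·(3) + (-3)·(-3) + (-2)·(-2) + (2)·(2)) / 3 = 26/3 = 8.6667
  S = [[16.3333, 0],
 [0, 8.6667]].

Step 3 — invert S. det(S) = 16.3333·8.6667 - (0)² = 141.5556.
  S^{-1} = (1/det) · [[d, -b], [-b, a]] = [[0.0612, 0],
 [0, 0.1154]].

Step 4 — quadratic form (x̄ - mu_0)^T · S^{-1} · (x̄ - mu_0):
  S^{-1} · (x̄ - mu_0) = (0.0306, -0.1154),
  (x̄ - mu_0)^T · [...] = (0.5)·(0.0306) + (-1)·(-0.1154) = 0.1307.

Step 5 — scale by n: T² = 4 · 0.1307 = 0.5228.

T² ≈ 0.5228


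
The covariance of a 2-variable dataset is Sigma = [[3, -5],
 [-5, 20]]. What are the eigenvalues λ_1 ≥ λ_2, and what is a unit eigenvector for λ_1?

Step 1 — characteristic polynomial of 2×2 Sigma:
  det(Sigma - λI) = λ² - trace · λ + det = 0.
  trace = 3 + 20 = 23, det = 3·20 - (-5)² = 35.
Step 2 — discriminant:
  Δ = trace² - 4·det = 529 - 140 = 389.
Step 3 — eigenvalues:
  λ = (trace ± √Δ)/2 = (23 ± 19.7231)/2,
  λ_1 = 21.3615,  λ_2 = 1.6385.

Step 4 — unit eigenvector for λ_1: solve (Sigma - λ_1 I)v = 0. First row:
  (3 - 21.3615)·v_x + (-5)·v_y = 0, i.e. (-18.3615)·v_x + (-5)·v_y = 0,
  so v ∝ (b, λ_1 - a) = (-5, 18.3615); multiply by -1 so the first entry is positive: u = (5, -18.3615).
  ||u|| = √((5)² + (-18.3615)²) = √(362.1462) ≈ 19.0301,
  v_1 = u/||u|| ≈ (0.2627, -0.9649) (||v_1|| = 1).

λ_1 = 21.3615,  λ_2 = 1.6385;  v_1 ≈ (0.2627, -0.9649)


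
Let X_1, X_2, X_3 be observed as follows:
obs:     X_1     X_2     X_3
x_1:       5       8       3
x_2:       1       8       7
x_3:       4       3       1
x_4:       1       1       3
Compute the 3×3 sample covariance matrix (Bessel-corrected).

Step 1 — column means:
  mean(X_1) = (5 + 1 + 4 + 1) / 4 = 11/4 = 2.75
  mean(X_2) = (8 + 8 + 3 + 1) / 4 = 20/4 = 5
  mean(X_3) = (3 + 7 + 1 + 3) / 4 = 14/4 = 3.5

Step 2 — sample covariance S[i,j] = (1/(n-1)) · Σ_k (x_{k,i} - mean_i) · (x_{k,j} - mean_j), with n-1 = 3.
  S[X_1,X_1] = ((2.25)·(2.25) + (-1.75)·(-1.75) + (1.25)·(1.25) + (-1.75)·(-1.75)) / 3 = 12.75/3 = 4.25
  S[X_1,X_2] = ((2.25)·(3) + (-1.75)·(3) + (1.25)·(-2) + (-1.75)·(-4)) / 3 = 6/3 = 2
  S[X_1,X_3] = ((2.25)·(-0.5) + (-1.75)·(3.5) + (1.25)·(-2.5) + (-1.75)·(-0.5)) / 3 = -9.5/3 = -3.1667
  S[X_2,X_2] = ((3)·(3) + (3)·(3) + (-2)·(-2) + (-4)·(-4)) / 3 = 38/3 = 12.6667
  S[X_2,X_3] = ((3)·(-0.5) + (3)·(3.5) + (-2)·(-2.5) + (-4)·(-0.5)) / 3 = 16/3 = 5.3333
  S[X_3,X_3] = ((-0.5)·(-0.5) + (3.5)·(3.5) + (-2.5)·(-2.5) + (-0.5)·(-0.5)) / 3 = 19/3 = 6.3333

S is symmetric (S[j,i] = S[i,j]). Assembling:

S = [[4.25, 2, -3.1667],
 [2, 12.6667, 5.3333],
 [-3.1667, 5.3333, 6.3333]]


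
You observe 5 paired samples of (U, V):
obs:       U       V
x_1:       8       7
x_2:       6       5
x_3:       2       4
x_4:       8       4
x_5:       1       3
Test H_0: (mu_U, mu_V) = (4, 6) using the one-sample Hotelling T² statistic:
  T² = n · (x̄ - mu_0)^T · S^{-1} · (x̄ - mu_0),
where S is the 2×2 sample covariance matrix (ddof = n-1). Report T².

Step 1 — sample mean vector:
  mean(U) = (8 + 6 + 2 + 8 + 1) / 5 = 25/5 = 5
  mean(V) = (7 + 5 + 4 + 4 + 3) / 5 = 23/5 = 4.6
  x̄ = (5, 4.6),  deviation x̄ - mu_0 = (5, 4.6) - (4, 6) = (1, -1.4).

Step 2 — sample covariance matrix, S[i,j] = (1/(n-1)) · Σ_k (x_{k,i} - mean_i) · (x_{k,j} - mean_j), divisor n-1 = 4:
  S[U,U] = ((3)·(3) + (1)·(1) + (-3)·(-3) + (3)·(3) + (-4)·(-4)) / 4 = 44/4 = 11
  S[U,V] = ((3)·(2.4) + (1)·(0.4) + (-3)·(-0.6) + (3)·(-0.6) + (-4)·(-1.6)) / 4 = 14/4 = 3.5
  S[V,V] = ((2.4)·(2.4) + (0.4)·(0.4) + (-0.6)·(-0.6) + (-0.6)·(-0.6) + (-1.6)·(-1.6)) / 4 = 9.2/4 = 2.3
  S = [[11, 3.5],
 [3.5, 2.3]].

Step 3 — invert S. det(S) = 11·2.3 - (3.5)² = 13.05.
  S^{-1} = (1/det) · [[d, -b], [-b, a]] = [[0.1762, -0.2682],
 [-0.2682, 0.8429]].

Step 4 — quadratic form (x̄ - mu_0)^T · S^{-1} · (x̄ - mu_0):
  S^{-1} · (x̄ - mu_0) = (0.5517, -1.4483),
  (x̄ - mu_0)^T · [...] = (1)·(0.5517) + (-1.4)·(-1.4483) = 2.5793.

Step 5 — scale by n: T² = 5 · 2.5793 = 12.8966.

T² ≈ 12.8966


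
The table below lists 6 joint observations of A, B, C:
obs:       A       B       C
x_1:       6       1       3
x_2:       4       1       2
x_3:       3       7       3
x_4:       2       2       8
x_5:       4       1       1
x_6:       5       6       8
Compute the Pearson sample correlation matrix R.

Step 1 — column means:
  mean(A) = (6 + 4 + 3 + 2 + 4 + 5) / 6 = 24/6 = 4
  mean(B) = (1 + 1 + 7 + 2 + 1 + 6) / 6 = 18/6 = 3
  mean(C) = (3 + 2 + 3 + 8 + 1 + 8) / 6 = 25/6 = 4.1667

Step 2 — sample variances and covariances s[i,j] = (1/(n-1)) · Σ_k (x_{k,i} - mean_i) · (x_{k,j} - mean_j), with n-1 = 5:
  s[A,A] = ((2)·(2) + (0)·(0) + (-1)·(-1) + (-2)·(-2) + (0)·(0) + (1)·(1)) / 5 = 10/5 = 2
  s[A,B] = ((2)·(-2) + (0)·(-2) + (-1)·(4) + (-2)·(-1) + (0)·(-2) + (1)·(3)) / 5 = -3/5 = -0.6
  s[A,C] = ((2)·(-1.1667) + (0)·(-2.1667) + (-1)·(-1.1667) + (-2)·(3.8333) + (0)·(-3.1667) + (1)·(3.8333)) / 5 = -5/5 = -1
  s[B,B] = ((-2)·(-2) + (-2)·(-2) + (4)·(4) + (-1)·(-1) + (-2)·(-2) + (3)·(3)) / 5 = 38/5 = 7.6
  s[B,C] = ((-2)·(-1.1667) + (-2)·(-2.1667) + (4)·(-1.1667) + (-1)·(3.8333) + (-2)·(-3.1667) + (3)·(3.8333)) / 5 = 16/5 = 3.2
  s[C,C] = ((-1.1667)·(-1.1667) + (-2.1667)·(-2.1667) + (-1.1667)·(-1.1667) + (3.8333)·(3.8333) + (-3.1667)·(-3.1667) + (3.8333)·(3.8333)) / 5 = 46.8333/5 = 9.3667
  Sample standard deviations s_i = √(s[i,i]):
  s(A) = √(2) = 1.4142
  s(B) = √(7.6) = 2.7568
  s(C) = √(9.3667) = 3.0605

Step 3 — r_{ij} = s_{ij} / (s_i · s_j):
  r[A,A] = 1 (diagonal).
  r[A,B] = -0.6 / (1.4142 · 2.7568) = -0.6 / 3.8987 = -0.1539
  r[A,C] = -1 / (1.4142 · 3.0605) = -1 / 4.3282 = -0.231
  r[B,B] = 1 (diagonal).
  r[B,C] = 3.2 / (2.7568 · 3.0605) = 3.2 / 8.4372 = 0.3793
  r[C,C] = 1 (diagonal).

R is symmetric with unit diagonal. Assembling:

R = [[1, -0.1539, -0.231],
 [-0.1539, 1, 0.3793],
 [-0.231, 0.3793, 1]]
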